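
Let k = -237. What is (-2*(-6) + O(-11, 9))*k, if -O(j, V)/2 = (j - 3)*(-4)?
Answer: 23700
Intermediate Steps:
O(j, V) = -24 + 8*j (O(j, V) = -2*(j - 3)*(-4) = -2*(-3 + j)*(-4) = -2*(12 - 4*j) = -24 + 8*j)
(-2*(-6) + O(-11, 9))*k = (-2*(-6) + (-24 + 8*(-11)))*(-237) = (12 + (-24 - 88))*(-237) = (12 - 112)*(-237) = -100*(-237) = 23700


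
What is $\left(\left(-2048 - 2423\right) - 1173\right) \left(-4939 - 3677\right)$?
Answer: $48628704$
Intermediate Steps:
$\left(\left(-2048 - 2423\right) - 1173\right) \left(-4939 - 3677\right) = \left(\left(-2048 - 2423\right) - 1173\right) \left(-8616\right) = \left(-4471 - 1173\right) \left(-8616\right) = \left(-5644\right) \left(-8616\right) = 48628704$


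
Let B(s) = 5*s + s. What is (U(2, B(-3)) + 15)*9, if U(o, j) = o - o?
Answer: 135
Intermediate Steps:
B(s) = 6*s
U(o, j) = 0
(U(2, B(-3)) + 15)*9 = (0 + 15)*9 = 15*9 = 135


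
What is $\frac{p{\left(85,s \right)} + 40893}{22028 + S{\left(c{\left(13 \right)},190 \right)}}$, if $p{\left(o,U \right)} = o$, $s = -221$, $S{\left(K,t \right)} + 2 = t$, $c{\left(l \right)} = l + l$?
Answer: $\frac{20489}{11108} \approx 1.8445$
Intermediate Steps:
$c{\left(l \right)} = 2 l$
$S{\left(K,t \right)} = -2 + t$
$\frac{p{\left(85,s \right)} + 40893}{22028 + S{\left(c{\left(13 \right)},190 \right)}} = \frac{85 + 40893}{22028 + \left(-2 + 190\right)} = \frac{40978}{22028 + 188} = \frac{40978}{22216} = 40978 \cdot \frac{1}{22216} = \frac{20489}{11108}$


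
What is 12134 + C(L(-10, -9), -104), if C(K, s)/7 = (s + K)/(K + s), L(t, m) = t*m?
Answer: 12141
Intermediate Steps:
L(t, m) = m*t
C(K, s) = 7 (C(K, s) = 7*((s + K)/(K + s)) = 7*((K + s)/(K + s)) = 7*1 = 7)
12134 + C(L(-10, -9), -104) = 12134 + 7 = 12141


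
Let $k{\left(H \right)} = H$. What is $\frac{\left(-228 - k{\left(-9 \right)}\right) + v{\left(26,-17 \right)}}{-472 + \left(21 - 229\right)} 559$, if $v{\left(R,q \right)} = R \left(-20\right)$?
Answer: $\frac{413101}{680} \approx 607.5$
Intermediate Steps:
$v{\left(R,q \right)} = - 20 R$
$\frac{\left(-228 - k{\left(-9 \right)}\right) + v{\left(26,-17 \right)}}{-472 + \left(21 - 229\right)} 559 = \frac{\left(-228 - -9\right) - 520}{-472 + \left(21 - 229\right)} 559 = \frac{\left(-228 + 9\right) - 520}{-472 - 208} \cdot 559 = \frac{-219 - 520}{-680} \cdot 559 = \left(-739\right) \left(- \frac{1}{680}\right) 559 = \frac{739}{680} \cdot 559 = \frac{413101}{680}$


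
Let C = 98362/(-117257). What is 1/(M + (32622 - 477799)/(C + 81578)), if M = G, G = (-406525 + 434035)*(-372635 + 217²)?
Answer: -9565493184/85666361344798664129 ≈ -1.1166e-10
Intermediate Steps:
C = -98362/117257 (C = 98362*(-1/117257) = -98362/117257 ≈ -0.83886)
G = -8955770460 (G = 27510*(-372635 + 47089) = 27510*(-325546) = -8955770460)
M = -8955770460
1/(M + (32622 - 477799)/(C + 81578)) = 1/(-8955770460 + (32622 - 477799)/(-98362/117257 + 81578)) = 1/(-8955770460 - 445177/9565493184/117257) = 1/(-8955770460 - 445177*117257/9565493184) = 1/(-8955770460 - 52200119489/9565493184) = 1/(-85666361344798664129/9565493184) = -9565493184/85666361344798664129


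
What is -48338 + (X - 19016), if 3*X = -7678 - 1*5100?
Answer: -214840/3 ≈ -71613.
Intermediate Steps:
X = -12778/3 (X = (-7678 - 1*5100)/3 = (-7678 - 5100)/3 = (⅓)*(-12778) = -12778/3 ≈ -4259.3)
-48338 + (X - 19016) = -48338 + (-12778/3 - 19016) = -48338 - 69826/3 = -214840/3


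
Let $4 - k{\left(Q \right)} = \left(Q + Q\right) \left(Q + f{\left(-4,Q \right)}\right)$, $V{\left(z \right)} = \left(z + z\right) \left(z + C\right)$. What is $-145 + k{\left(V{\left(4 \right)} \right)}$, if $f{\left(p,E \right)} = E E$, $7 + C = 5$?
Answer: $-8845$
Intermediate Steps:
$C = -2$ ($C = -7 + 5 = -2$)
$f{\left(p,E \right)} = E^{2}$
$V{\left(z \right)} = 2 z \left(-2 + z\right)$ ($V{\left(z \right)} = \left(z + z\right) \left(z - 2\right) = 2 z \left(-2 + z\right)$)
$k{\left(Q \right)} = 4 - 2 Q \left(Q + Q^{2}\right)$ ($k{\left(Q \right)} = 4 - \left(Q + Q\right) \left(Q + Q^{2}\right) = 4 - 2 Q \left(Q + Q^{2}\right)$)
$-145 + k{\left(V{\left(4 \right)} \right)} = -145 - \left(-4 + 2 \cdot 64 \left(-2 + 4\right)^{2} + 2 \cdot 512 \left(-2 + 4\right)^{3}\right) = -145 - \left(-4 + 512 + 8192\right) = -145 - 8700 = -8845$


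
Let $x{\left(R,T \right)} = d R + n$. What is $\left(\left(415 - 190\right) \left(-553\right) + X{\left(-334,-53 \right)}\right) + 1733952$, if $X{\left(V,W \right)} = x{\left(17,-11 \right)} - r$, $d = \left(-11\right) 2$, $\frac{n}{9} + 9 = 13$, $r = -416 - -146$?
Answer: $1609459$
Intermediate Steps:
$r = -270$ ($r = -416 + 146 = -270$)
$n = 36$ ($n = -81 + 9 \cdot 13 = -81 + 117 = 36$)
$d = -22$
$x{\left(R,T \right)} = 36 - 22 R$ ($x{\left(R,T \right)} = - 22 R + 36 = 36 - 22 R$)
$X{\left(V,W \right)} = -68$ ($X{\left(V,W \right)} = \left(36 - 374\right) - -270 = \left(36 - 374\right) + 270 = -338 + 270 = -68$)
$\left(\left(415 - 190\right) \left(-553\right) + X{\left(-334,-53 \right)}\right) + 1733952 = \left(\left(415 - 190\right) \left(-553\right) - 68\right) + 1733952 = \left(225 \left(-553\right) - 68\right) + 1733952 = \left(-124425 - 68\right) + 1733952 = -124493 + 1733952 = 1609459$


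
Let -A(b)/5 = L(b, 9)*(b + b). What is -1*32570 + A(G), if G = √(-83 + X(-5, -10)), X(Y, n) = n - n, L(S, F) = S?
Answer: -31740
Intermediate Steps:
X(Y, n) = 0
G = I*√83 (G = √(-83 + 0) = √(-83) = I*√83 ≈ 9.1104*I)
A(b) = -10*b² (A(b) = -5*b*(b + b) = -5*b*2*b = -10*b²)
-1*32570 + A(G) = -1*32570 - 10*(I*√83)² = -32570 - 10*(-83) = -32570 + 830 = -31740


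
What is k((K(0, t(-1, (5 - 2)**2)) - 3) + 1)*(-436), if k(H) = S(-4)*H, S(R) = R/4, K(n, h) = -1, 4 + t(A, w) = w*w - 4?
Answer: -1308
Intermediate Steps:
t(A, w) = -8 + w**2 (t(A, w) = -4 + (w*w - 4) = -4 + (w**2 - 4) = -4 + (-4 + w**2) = -8 + w**2)
S(R) = R/4 (S(R) = R*(1/4) = R/4)
k(H) = -H (k(H) = ((1/4)*(-4))*H = -H)
k((K(0, t(-1, (5 - 2)**2)) - 3) + 1)*(-436) = -((-1 - 3) + 1)*(-436) = -(-4 + 1)*(-436) = -1*(-3)*(-436) = 3*(-436) = -1308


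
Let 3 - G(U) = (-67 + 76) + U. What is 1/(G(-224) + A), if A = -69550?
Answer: -1/69332 ≈ -1.4423e-5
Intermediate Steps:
G(U) = -6 - U (G(U) = 3 - ((-67 + 76) + U) = 3 - (9 + U) = 3 + (-9 - U) = -6 - U)
1/(G(-224) + A) = 1/((-6 - 1*(-224)) - 69550) = 1/((-6 + 224) - 69550) = 1/(218 - 69550) = 1/(-69332) = -1/69332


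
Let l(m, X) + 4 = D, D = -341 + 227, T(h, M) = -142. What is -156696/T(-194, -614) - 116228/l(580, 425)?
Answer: 8748626/4189 ≈ 2088.5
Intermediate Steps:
D = -114
l(m, X) = -118 (l(m, X) = -4 - 114 = -118)
-156696/T(-194, -614) - 116228/l(580, 425) = -156696/(-142) - 116228/(-118) = -156696*(-1/142) - 116228*(-1/118) = 78348/71 + 58114/59 = 8748626/4189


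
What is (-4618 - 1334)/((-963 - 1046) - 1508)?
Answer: 5952/3517 ≈ 1.6924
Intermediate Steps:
(-4618 - 1334)/((-963 - 1046) - 1508) = -5952/(-2009 - 1508) = -5952/(-3517) = -5952*(-1/3517) = 5952/3517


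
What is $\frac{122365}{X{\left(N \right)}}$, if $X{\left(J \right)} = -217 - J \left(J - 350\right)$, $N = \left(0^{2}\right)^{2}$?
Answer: $- \frac{122365}{217} \approx -563.89$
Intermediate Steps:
$N = 0$ ($N = 0^{2} = 0$)
$X{\left(J \right)} = -217 - J \left(-350 + J\right)$
$\frac{122365}{X{\left(N \right)}} = \frac{122365}{-217 - 0^{2} + 350 \cdot 0} = \frac{122365}{-217 - 0 + 0} = \frac{122365}{-217 + 0 + 0} = \frac{122365}{-217} = 122365 \left(- \frac{1}{217}\right) = - \frac{122365}{217}$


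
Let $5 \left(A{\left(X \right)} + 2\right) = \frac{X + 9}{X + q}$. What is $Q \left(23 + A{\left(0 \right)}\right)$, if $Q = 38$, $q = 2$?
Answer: $\frac{4161}{5} \approx 832.2$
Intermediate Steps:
$A{\left(X \right)} = -2 + \frac{9 + X}{5 \left(2 + X\right)}$ ($A{\left(X \right)} = -2 + \frac{\left(X + 9\right) \frac{1}{X + 2}}{5} = -2 + \frac{\left(9 + X\right) \frac{1}{2 + X}}{5} = -2 + \frac{\frac{1}{2 + X} \left(9 + X\right)}{5} = -2 + \frac{9 + X}{5 \left(2 + X\right)}$)
$Q \left(23 + A{\left(0 \right)}\right) = 38 \left(23 + \frac{-11 - 0}{5 \left(2 + 0\right)}\right) = 38 \left(23 + \frac{-11 + 0}{5 \cdot 2}\right) = 38 \left(23 + \frac{1}{5} \cdot \frac{1}{2} \left(-11\right)\right) = 38 \left(23 - \frac{11}{10}\right) = 38 \cdot \frac{219}{10} = \frac{4161}{5}$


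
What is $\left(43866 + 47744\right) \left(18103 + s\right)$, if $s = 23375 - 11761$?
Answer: $2722374370$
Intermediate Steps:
$s = 11614$
$\left(43866 + 47744\right) \left(18103 + s\right) = \left(43866 + 47744\right) \left(18103 + 11614\right) = 91610 \cdot 29717 = 2722374370$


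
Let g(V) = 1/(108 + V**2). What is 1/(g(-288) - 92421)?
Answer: -83052/7675748891 ≈ -1.0820e-5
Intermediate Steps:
1/(g(-288) - 92421) = 1/(1/(108 + (-288)**2) - 92421) = 1/(1/(108 + 82944) - 92421) = 1/(1/83052 - 92421) = 1/(-7675748891/83052) = -83052/7675748891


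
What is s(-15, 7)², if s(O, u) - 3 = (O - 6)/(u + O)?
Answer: 2025/64 ≈ 31.641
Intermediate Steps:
s(O, u) = 3 + (-6 + O)/(O + u) (s(O, u) = 3 + (O - 6)/(u + O) = 3 + (-6 + O)/(O + u))
s(-15, 7)² = ((-6 + 3*7 + 4*(-15))/(-15 + 7))² = ((-6 + 21 - 60)/(-8))² = (-⅛*(-45))² = (45/8)² = 2025/64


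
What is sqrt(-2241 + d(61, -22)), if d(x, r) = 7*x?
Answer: I*sqrt(1814) ≈ 42.591*I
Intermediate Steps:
sqrt(-2241 + d(61, -22)) = sqrt(-2241 + 7*61) = sqrt(-2241 + 427) = sqrt(-1814) = I*sqrt(1814)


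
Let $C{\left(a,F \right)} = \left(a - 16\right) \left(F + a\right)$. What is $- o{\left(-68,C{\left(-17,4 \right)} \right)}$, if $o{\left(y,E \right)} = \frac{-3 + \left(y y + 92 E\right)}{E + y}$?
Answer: $- \frac{44089}{361} \approx -122.13$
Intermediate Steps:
$C{\left(a,F \right)} = \left(-16 + a\right) \left(F + a\right)$
$o{\left(y,E \right)} = \frac{-3 + y^{2} + 92 E}{E + y}$ ($o{\left(y,E \right)} = \frac{-3 + \left(y^{2} + 92 E\right)}{E + y} = \frac{-3 + y^{2} + 92 E}{E + y}$)
$- o{\left(-68,C{\left(-17,4 \right)} \right)} = - \frac{-3 + \left(-68\right)^{2} + 92 \left(\left(-17\right)^{2} - 64 - -272 + 4 \left(-17\right)\right)}{\left(\left(-17\right)^{2} - 64 - -272 + 4 \left(-17\right)\right) - 68} = - \frac{-3 + 4624 + 92 \left(289 - 64 + 272 - 68\right)}{\left(289 - 64 + 272 - 68\right) - 68} = - \frac{-3 + 4624 + 92 \cdot 429}{429 - 68} = - \frac{-3 + 4624 + 39468}{361} = - \frac{44089}{361}$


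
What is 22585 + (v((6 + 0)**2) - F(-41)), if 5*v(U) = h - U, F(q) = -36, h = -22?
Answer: 113047/5 ≈ 22609.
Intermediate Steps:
v(U) = -22/5 - U/5 (v(U) = (-22 - U)/5 = -22/5 - U/5)
22585 + (v((6 + 0)**2) - F(-41)) = 22585 + ((-22/5 - (6 + 0)**2/5) - 1*(-36)) = 22585 + ((-22/5 - 1/5*6**2) + 36) = 22585 + ((-22/5 - 1/5*36) + 36) = 22585 + ((-22/5 - 36/5) + 36) = 22585 + (-58/5 + 36) = 22585 + 122/5 = 113047/5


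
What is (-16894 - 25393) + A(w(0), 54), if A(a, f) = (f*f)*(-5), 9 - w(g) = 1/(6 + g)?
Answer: -56867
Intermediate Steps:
w(g) = 9 - 1/(6 + g)
A(a, f) = -5*f² (A(a, f) = f²*(-5) = -5*f²)
(-16894 - 25393) + A(w(0), 54) = (-16894 - 25393) - 5*54² = -42287 - 5*2916 = -42287 - 14580 = -56867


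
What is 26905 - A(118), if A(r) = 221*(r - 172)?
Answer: 38839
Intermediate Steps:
A(r) = -38012 + 221*r (A(r) = 221*(-172 + r) = -38012 + 221*r)
26905 - A(118) = 26905 - (-38012 + 221*118) = 26905 - (-38012 + 26078) = 26905 - 1*(-11934) = 26905 + 11934 = 38839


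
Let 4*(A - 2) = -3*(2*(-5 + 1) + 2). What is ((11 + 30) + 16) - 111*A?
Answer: -1329/2 ≈ -664.50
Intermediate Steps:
A = 13/2 (A = 2 + (-3*(2*(-5 + 1) + 2))/4 = 2 + (-3*(2*(-4) + 2))/4 = 2 + (-3*(-8 + 2))/4 = 2 + (-3*(-6))/4 = 2 + (¼)*18 = 2 + 9/2 = 13/2 ≈ 6.5000)
((11 + 30) + 16) - 111*A = ((11 + 30) + 16) - 111*13/2 = (41 + 16) - 1443/2 = 57 - 1443/2 = -1329/2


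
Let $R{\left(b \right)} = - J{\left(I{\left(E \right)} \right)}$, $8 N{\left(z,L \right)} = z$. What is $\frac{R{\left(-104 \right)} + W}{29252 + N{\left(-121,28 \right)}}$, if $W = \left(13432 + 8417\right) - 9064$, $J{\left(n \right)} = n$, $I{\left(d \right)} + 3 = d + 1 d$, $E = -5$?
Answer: $\frac{34128}{77965} \approx 0.43774$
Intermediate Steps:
$N{\left(z,L \right)} = \frac{z}{8}$
$I{\left(d \right)} = -3 + 2 d$ ($I{\left(d \right)} = -3 + \left(d + 1 d\right) = -3 + \left(d + d\right) = -3 + 2 d$)
$R{\left(b \right)} = 13$ ($R{\left(b \right)} = - (-3 + 2 \left(-5\right)) = - (-3 - 10) = \left(-1\right) \left(-13\right) = 13$)
$W = 12785$ ($W = 21849 - 9064 = 12785$)
$\frac{R{\left(-104 \right)} + W}{29252 + N{\left(-121,28 \right)}} = \frac{13 + 12785}{29252 + \frac{1}{8} \left(-121\right)} = \frac{12798}{29252 - \frac{121}{8}} = \frac{12798}{\frac{233895}{8}} = 12798 \cdot \frac{8}{233895} = \frac{34128}{77965}$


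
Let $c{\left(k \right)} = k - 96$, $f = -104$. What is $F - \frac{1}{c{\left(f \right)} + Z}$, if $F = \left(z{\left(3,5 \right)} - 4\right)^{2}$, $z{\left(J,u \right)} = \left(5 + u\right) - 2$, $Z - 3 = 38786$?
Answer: $\frac{617423}{38589} \approx 16.0$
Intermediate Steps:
$Z = 38789$ ($Z = 3 + 38786 = 38789$)
$c{\left(k \right)} = -96 + k$ ($c{\left(k \right)} = k - 96 = -96 + k$)
$z{\left(J,u \right)} = 3 + u$
$F = 16$ ($F = \left(\left(3 + 5\right) - 4\right)^{2} = \left(8 - 4\right)^{2} = 4^{2} = 16$)
$F - \frac{1}{c{\left(f \right)} + Z} = 16 - \frac{1}{\left(-96 - 104\right) + 38789} = 16 - \frac{1}{-200 + 38789} = 16 - \frac{1}{38589} = \frac{617423}{38589}$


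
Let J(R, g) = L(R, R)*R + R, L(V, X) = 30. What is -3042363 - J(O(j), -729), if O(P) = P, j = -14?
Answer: -3041929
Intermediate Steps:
J(R, g) = 31*R (J(R, g) = 30*R + R = 31*R)
-3042363 - J(O(j), -729) = -3042363 - 31*(-14) = -3042363 - 1*(-434) = -3042363 + 434 = -3041929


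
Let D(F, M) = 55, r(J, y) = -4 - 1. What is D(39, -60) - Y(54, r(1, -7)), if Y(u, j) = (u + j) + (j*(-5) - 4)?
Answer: -15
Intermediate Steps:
r(J, y) = -5
Y(u, j) = -4 + u - 4*j (Y(u, j) = (j + u) + (-5*j - 4) = (j + u) + (-4 - 5*j) = -4 + u - 4*j)
D(39, -60) - Y(54, r(1, -7)) = 55 - (-4 + 54 - 4*(-5)) = 55 - (-4 + 54 + 20) = 55 - 1*70 = 55 - 70 = -15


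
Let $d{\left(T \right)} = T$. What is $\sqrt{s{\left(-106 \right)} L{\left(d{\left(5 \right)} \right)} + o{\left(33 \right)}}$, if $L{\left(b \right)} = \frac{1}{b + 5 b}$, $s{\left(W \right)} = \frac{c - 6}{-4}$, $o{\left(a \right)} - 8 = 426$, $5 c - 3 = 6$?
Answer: $\frac{\sqrt{173614}}{20} \approx 20.833$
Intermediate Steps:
$c = \frac{9}{5}$ ($c = \frac{3}{5} + \frac{1}{5} \cdot 6 = \frac{3}{5} + \frac{6}{5} = \frac{9}{5} \approx 1.8$)
$o{\left(a \right)} = 434$ ($o{\left(a \right)} = 8 + 426 = 434$)
$s{\left(W \right)} = \frac{21}{20}$ ($s{\left(W \right)} = \frac{\frac{9}{5} - 6}{-4} = \left(- \frac{21}{5}\right) \left(- \frac{1}{4}\right) = \frac{21}{20}$)
$L{\left(b \right)} = \frac{1}{6 b}$
$\sqrt{s{\left(-106 \right)} L{\left(d{\left(5 \right)} \right)} + o{\left(33 \right)}} = \sqrt{\frac{21 \frac{1}{6 \cdot 5}}{20} + 434} = \sqrt{\frac{21 \cdot \frac{1}{6} \cdot \frac{1}{5}}{20} + 434} = \sqrt{\frac{21}{20} \cdot \frac{1}{30} + 434} = \sqrt{\frac{7}{200} + 434} = \sqrt{\frac{86807}{200}} = \frac{\sqrt{173614}}{20}$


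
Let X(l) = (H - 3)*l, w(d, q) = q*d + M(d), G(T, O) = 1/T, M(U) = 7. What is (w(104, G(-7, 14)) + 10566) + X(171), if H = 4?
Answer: 75104/7 ≈ 10729.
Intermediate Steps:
w(d, q) = 7 + d*q (w(d, q) = q*d + 7 = d*q + 7 = 7 + d*q)
X(l) = l (X(l) = (4 - 3)*l = 1*l = l)
(w(104, G(-7, 14)) + 10566) + X(171) = ((7 + 104/(-7)) + 10566) + 171 = ((7 + 104*(-1/7)) + 10566) + 171 = ((7 - 104/7) + 10566) + 171 = (-55/7 + 10566) + 171 = 73907/7 + 171 = 75104/7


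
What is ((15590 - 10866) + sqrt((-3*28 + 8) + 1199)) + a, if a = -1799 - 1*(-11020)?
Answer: 13945 + sqrt(1123) ≈ 13979.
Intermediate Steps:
a = 9221 (a = -1799 + 11020 = 9221)
((15590 - 10866) + sqrt((-3*28 + 8) + 1199)) + a = ((15590 - 10866) + sqrt((-3*28 + 8) + 1199)) + 9221 = (4724 + sqrt((-84 + 8) + 1199)) + 9221 = (4724 + sqrt(-76 + 1199)) + 9221 = (4724 + sqrt(1123)) + 9221 = 13945 + sqrt(1123)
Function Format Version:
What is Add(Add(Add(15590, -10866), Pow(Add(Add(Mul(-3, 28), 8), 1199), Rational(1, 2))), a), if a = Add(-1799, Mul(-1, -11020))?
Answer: Add(13945, Pow(1123, Rational(1, 2))) ≈ 13979.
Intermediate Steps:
a = 9221 (a = Add(-1799, 11020) = 9221)
Add(Add(Add(15590, -10866), Pow(Add(Add(Mul(-3, 28), 8), 1199), Rational(1, 2))), a) = Add(Add(Add(15590, -10866), Pow(Add(Add(Mul(-3, 28), 8), 1199), Rational(1, 2))), 9221) = Add(Add(4724, Pow(Add(Add(-84, 8), 1199), Rational(1, 2))), 9221) = Add(Add(4724, Pow(Add(-76, 1199), Rational(1, 2))), 9221) = Add(Add(4724, Pow(1123, Rational(1, 2))), 9221) = Add(13945, Pow(1123, Rational(1, 2)))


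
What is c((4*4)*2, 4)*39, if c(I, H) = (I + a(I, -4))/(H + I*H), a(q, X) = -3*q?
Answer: -208/11 ≈ -18.909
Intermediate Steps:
c(I, H) = -2*I/(H + H*I) (c(I, H) = (I - 3*I)/(H + I*H) = (-2*I)/(H + H*I) = -2*I/(H + H*I))
c((4*4)*2, 4)*39 = -2*(4*4)*2/(4*(1 + (4*4)*2))*39 = -2*16*2*¼/(1 + 16*2)*39 = -2*32*¼/(1 + 32)*39 = -2*32*¼/33*39 = -2*32*¼*1/33*39 = -16/33*39 = -208/11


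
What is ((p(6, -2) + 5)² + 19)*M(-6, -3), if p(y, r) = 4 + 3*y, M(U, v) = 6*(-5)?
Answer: -22440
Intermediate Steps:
M(U, v) = -30
((p(6, -2) + 5)² + 19)*M(-6, -3) = (((4 + 3*6) + 5)² + 19)*(-30) = (((4 + 18) + 5)² + 19)*(-30) = ((22 + 5)² + 19)*(-30) = (27² + 19)*(-30) = (729 + 19)*(-30) = 748*(-30) = -22440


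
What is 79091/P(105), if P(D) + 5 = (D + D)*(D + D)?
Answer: 79091/44095 ≈ 1.7936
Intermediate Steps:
P(D) = -5 + 4*D² (P(D) = -5 + (D + D)*(D + D) = -5 + (2*D)*(2*D) = -5 + 4*D²)
79091/P(105) = 79091/(-5 + 4*105²) = 79091/(-5 + 4*11025) = 79091/(-5 + 44100) = 79091/44095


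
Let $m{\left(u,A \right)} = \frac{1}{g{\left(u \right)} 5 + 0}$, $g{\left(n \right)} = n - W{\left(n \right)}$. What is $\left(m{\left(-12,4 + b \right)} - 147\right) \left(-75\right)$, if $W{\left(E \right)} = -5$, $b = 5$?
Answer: $\frac{77190}{7} \approx 11027.0$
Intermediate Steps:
$g{\left(n \right)} = 5 + n$ ($g{\left(n \right)} = n - -5 = n + 5 = 5 + n$)
$m{\left(u,A \right)} = \frac{1}{25 + 5 u}$ ($m{\left(u,A \right)} = \frac{1}{\left(5 + u\right) 5 + 0} = \frac{1}{\left(25 + 5 u\right) + 0} = \frac{1}{25 + 5 u}$)
$\left(m{\left(-12,4 + b \right)} - 147\right) \left(-75\right) = \left(\frac{1}{5 \left(5 - 12\right)} - 147\right) \left(-75\right) = \left(\frac{1}{5 \left(-7\right)} - 147\right) \left(-75\right) = \left(\frac{1}{5} \left(- \frac{1}{7}\right) - 147\right) \left(-75\right) = \left(- \frac{1}{35} - 147\right) \left(-75\right) = \left(- \frac{5146}{35}\right) \left(-75\right) = \frac{77190}{7}$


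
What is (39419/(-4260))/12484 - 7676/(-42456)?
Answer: 5646530983/31359558320 ≈ 0.18006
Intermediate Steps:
(39419/(-4260))/12484 - 7676/(-42456) = (39419*(-1/4260))*(1/12484) - 7676*(-1/42456) = -39419/4260*1/12484 + 1919/10614 = -39419/53181840 + 1919/10614 = 5646530983/31359558320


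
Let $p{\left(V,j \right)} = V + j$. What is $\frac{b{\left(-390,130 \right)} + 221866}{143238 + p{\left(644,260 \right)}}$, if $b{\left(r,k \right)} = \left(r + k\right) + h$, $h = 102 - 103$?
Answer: $\frac{221605}{144142} \approx 1.5374$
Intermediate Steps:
$h = -1$ ($h = 102 - 103 = -1$)
$b{\left(r,k \right)} = -1 + k + r$ ($b{\left(r,k \right)} = \left(r + k\right) - 1 = \left(k + r\right) - 1 = -1 + k + r$)
$\frac{b{\left(-390,130 \right)} + 221866}{143238 + p{\left(644,260 \right)}} = \frac{\left(-1 + 130 - 390\right) + 221866}{143238 + \left(644 + 260\right)} = \frac{-261 + 221866}{143238 + 904} = \frac{221605}{144142}$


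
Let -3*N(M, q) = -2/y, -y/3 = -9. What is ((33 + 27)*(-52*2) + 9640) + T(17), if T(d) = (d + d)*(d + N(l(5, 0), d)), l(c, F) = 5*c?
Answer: 322286/81 ≈ 3978.8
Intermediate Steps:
y = 27 (y = -3*(-9) = 27)
N(M, q) = 2/81 (N(M, q) = -(-2)/(3*27) = -⅓*(-2/27) = 2/81)
T(d) = 2*d*(2/81 + d) (T(d) = (d + d)*(d + 2/81) = (2*d)*(2/81 + d) = 2*d*(2/81 + d))
((33 + 27)*(-52*2) + 9640) + T(17) = ((33 + 27)*(-52*2) + 9640) + (2/81)*17*(2 + 81*17) = (60*(-104) + 9640) + (2/81)*17*(2 + 1377) = (-6240 + 9640) + (2/81)*17*1379 = 3400 + 46886/81 = 322286/81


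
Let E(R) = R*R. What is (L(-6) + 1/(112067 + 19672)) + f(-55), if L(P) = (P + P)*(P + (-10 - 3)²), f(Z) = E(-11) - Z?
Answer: -234495419/131739 ≈ -1780.0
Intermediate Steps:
E(R) = R²
f(Z) = 121 - Z (f(Z) = (-11)² - Z = 121 - Z)
L(P) = 2*P*(169 + P) (L(P) = (2*P)*(P + (-13)²) = (2*P)*(P + 169) = (2*P)*(169 + P) = 2*P*(169 + P))
(L(-6) + 1/(112067 + 19672)) + f(-55) = (2*(-6)*(169 - 6) + 1/(112067 + 19672)) + (121 - 1*(-55)) = (2*(-6)*163 + 1/131739) + (121 + 55) = (-1956 + 1/131739) + 176 = -257681483/131739 + 176 = -234495419/131739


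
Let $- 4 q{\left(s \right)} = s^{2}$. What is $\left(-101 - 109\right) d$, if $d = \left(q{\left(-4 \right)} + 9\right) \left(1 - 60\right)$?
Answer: $61950$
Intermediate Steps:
$q{\left(s \right)} = - \frac{s^{2}}{4}$
$d = -295$ ($d = \left(- \frac{\left(-4\right)^{2}}{4} + 9\right) \left(1 - 60\right) = \left(\left(- \frac{1}{4}\right) 16 + 9\right) \left(-59\right) = \left(-4 + 9\right) \left(-59\right) = 5 \left(-59\right) = -295$)
$\left(-101 - 109\right) d = \left(-101 - 109\right) \left(-295\right) = \left(-210\right) \left(-295\right) = 61950$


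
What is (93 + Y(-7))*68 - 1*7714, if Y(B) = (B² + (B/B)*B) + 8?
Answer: 2010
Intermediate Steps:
Y(B) = 8 + B + B² (Y(B) = (B² + 1*B) + 8 = (B² + B) + 8 = (B + B²) + 8 = 8 + B + B²)
(93 + Y(-7))*68 - 1*7714 = (93 + (8 - 7 + (-7)²))*68 - 1*7714 = (93 + (8 - 7 + 49))*68 - 7714 = (93 + 50)*68 - 7714 = 143*68 - 7714 = 9724 - 7714 = 2010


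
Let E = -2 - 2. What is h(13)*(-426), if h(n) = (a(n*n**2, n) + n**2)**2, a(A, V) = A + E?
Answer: -2376672744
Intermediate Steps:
E = -4
a(A, V) = -4 + A (a(A, V) = A - 4 = -4 + A)
h(n) = (-4 + n**2 + n**3)**2 (h(n) = ((-4 + n*n**2) + n**2)**2 = ((-4 + n**3) + n**2)**2 = (-4 + n**2 + n**3)**2)
h(13)*(-426) = (-4 + 13**2 + 13**3)**2*(-426) = (-4 + 169 + 2197)**2*(-426) = 2362**2*(-426) = 5579044*(-426) = -2376672744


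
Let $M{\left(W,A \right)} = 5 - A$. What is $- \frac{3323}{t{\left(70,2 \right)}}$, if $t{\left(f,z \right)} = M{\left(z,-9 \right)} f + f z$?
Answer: $- \frac{3323}{1120} \approx -2.967$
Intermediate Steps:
$t{\left(f,z \right)} = 14 f + f z$ ($t{\left(f,z \right)} = \left(5 - -9\right) f + f z = \left(5 + 9\right) f + f z = 14 f + f z$)
$- \frac{3323}{t{\left(70,2 \right)}} = - \frac{3323}{70 \left(14 + 2\right)} = - \frac{3323}{70 \cdot 16} = - \frac{3323}{1120}$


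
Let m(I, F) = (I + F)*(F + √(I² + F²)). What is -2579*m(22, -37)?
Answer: -1431345 + 38685*√1853 ≈ 2.3391e+5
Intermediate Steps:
m(I, F) = (F + I)*(F + √(F² + I²))
-2579*m(22, -37) = -2579*((-37)² - 37*22 - 37*√((-37)² + 22²) + 22*√((-37)² + 22²)) = -2579*(1369 - 814 - 37*√(1369 + 484) + 22*√(1369 + 484)) = -2579*(1369 - 814 - 37*√1853 + 22*√1853) = -2579*(555 - 15*√1853) = -1431345 + 38685*√1853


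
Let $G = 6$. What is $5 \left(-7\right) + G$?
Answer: $-29$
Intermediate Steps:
$5 \left(-7\right) + G = 5 \left(-7\right) + 6 = -35 + 6 = -29$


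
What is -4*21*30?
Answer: -2520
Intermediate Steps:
-4*21*30 = -84*30 = -2520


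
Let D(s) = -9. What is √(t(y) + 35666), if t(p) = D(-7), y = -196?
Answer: √35657 ≈ 188.83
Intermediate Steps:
t(p) = -9
√(t(y) + 35666) = √(-9 + 35666) = √35657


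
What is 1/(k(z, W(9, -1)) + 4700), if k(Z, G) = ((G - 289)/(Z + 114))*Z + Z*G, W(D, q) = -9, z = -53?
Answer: 61/331591 ≈ 0.00018396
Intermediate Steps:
k(Z, G) = G*Z + Z*(-289 + G)/(114 + Z) (k(Z, G) = ((-289 + G)/(114 + Z))*Z + G*Z = Z*(-289 + G)/(114 + Z) + G*Z = G*Z + Z*(-289 + G)/(114 + Z))
1/(k(z, W(9, -1)) + 4700) = 1/(-53*(-289 + 115*(-9) - 9*(-53))/(114 - 53) + 4700) = 1/(-53*(-289 - 1035 + 477)/61 + 4700) = 1/(-53*1/61*(-847) + 4700) = 1/(44891/61 + 4700) = 1/(331591/61) = 61/331591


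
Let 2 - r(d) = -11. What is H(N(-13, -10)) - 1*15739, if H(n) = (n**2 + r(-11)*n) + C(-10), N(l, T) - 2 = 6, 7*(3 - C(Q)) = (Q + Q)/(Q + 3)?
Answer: -762852/49 ≈ -15568.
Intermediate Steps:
C(Q) = 3 - 2*Q/(7*(3 + Q)) (C(Q) = 3 - (Q + Q)/(7*(Q + 3)) = 3 - 2*Q/(7*(3 + Q)))
r(d) = 13 (r(d) = 2 - 1*(-11) = 2 + 11 = 13)
N(l, T) = 8 (N(l, T) = 2 + 6 = 8)
H(n) = 127/49 + n**2 + 13*n (H(n) = (n**2 + 13*n) + (63 + 19*(-10))/(7*(3 - 10)) = (n**2 + 13*n) + (1/7)*(63 - 190)/(-7) = (n**2 + 13*n) + (1/7)*(-1/7)*(-127) = (n**2 + 13*n) + 127/49 = 127/49 + n**2 + 13*n)
H(N(-13, -10)) - 1*15739 = (127/49 + 8**2 + 13*8) - 1*15739 = (127/49 + 64 + 104) - 15739 = 8359/49 - 15739 = -762852/49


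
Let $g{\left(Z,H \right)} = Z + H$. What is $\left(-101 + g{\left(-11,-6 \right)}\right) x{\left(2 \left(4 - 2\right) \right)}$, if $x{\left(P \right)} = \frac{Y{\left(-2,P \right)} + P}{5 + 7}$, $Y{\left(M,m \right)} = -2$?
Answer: $- \frac{59}{3} \approx -19.667$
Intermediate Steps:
$g{\left(Z,H \right)} = H + Z$
$x{\left(P \right)} = - \frac{1}{6} + \frac{P}{12}$ ($x{\left(P \right)} = \frac{-2 + P}{5 + 7} = \frac{-2 + P}{12} = \left(-2 + P\right) \frac{1}{12} = - \frac{1}{6} + \frac{P}{12}$)
$\left(-101 + g{\left(-11,-6 \right)}\right) x{\left(2 \left(4 - 2\right) \right)} = \left(-101 - 17\right) \left(- \frac{1}{6} + \frac{2 \left(4 - 2\right)}{12}\right) = \left(-101 - 17\right) \left(- \frac{1}{6} + \frac{2 \cdot 2}{12}\right) = - 118 \left(- \frac{1}{6} + \frac{1}{12} \cdot 4\right) = - 118 \left(- \frac{1}{6} + \frac{1}{3}\right) = \left(-118\right) \frac{1}{6} = - \frac{59}{3}$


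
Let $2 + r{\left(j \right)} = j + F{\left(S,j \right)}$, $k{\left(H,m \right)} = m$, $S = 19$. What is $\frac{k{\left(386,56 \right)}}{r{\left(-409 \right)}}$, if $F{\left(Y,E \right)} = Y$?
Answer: $- \frac{1}{7} \approx -0.14286$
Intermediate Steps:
$r{\left(j \right)} = 17 + j$ ($r{\left(j \right)} = -2 + \left(j + 19\right) = -2 + \left(19 + j\right) = 17 + j$)
$\frac{k{\left(386,56 \right)}}{r{\left(-409 \right)}} = \frac{56}{17 - 409} = \frac{56}{-392} = 56 \left(- \frac{1}{392}\right) = - \frac{1}{7}$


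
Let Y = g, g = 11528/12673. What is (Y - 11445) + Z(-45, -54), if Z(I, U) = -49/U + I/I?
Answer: -7830366359/684342 ≈ -11442.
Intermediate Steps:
g = 11528/12673 (g = 11528*(1/12673) = 11528/12673 ≈ 0.90965)
Y = 11528/12673 ≈ 0.90965
Z(I, U) = 1 - 49/U (Z(I, U) = -49/U + 1 = 1 - 49/U)
(Y - 11445) + Z(-45, -54) = (11528/12673 - 11445) + (-49 - 54)/(-54) = -145030957/12673 - 1/54*(-103) = -145030957/12673 + 103/54 = -7830366359/684342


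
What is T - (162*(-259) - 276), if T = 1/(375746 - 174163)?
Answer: 8513656423/201583 ≈ 42234.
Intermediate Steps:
T = 1/201583 ≈ 4.9607e-6
T - (162*(-259) - 276) = 1/201583 - (162*(-259) - 276) = 1/201583 - (-41958 - 276) = 1/201583 - 1*(-42234) = 1/201583 + 42234 = 8513656423/201583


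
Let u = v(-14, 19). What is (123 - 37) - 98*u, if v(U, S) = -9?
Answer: 968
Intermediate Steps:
u = -9
(123 - 37) - 98*u = (123 - 37) - 98*(-9) = 86 + 882 = 968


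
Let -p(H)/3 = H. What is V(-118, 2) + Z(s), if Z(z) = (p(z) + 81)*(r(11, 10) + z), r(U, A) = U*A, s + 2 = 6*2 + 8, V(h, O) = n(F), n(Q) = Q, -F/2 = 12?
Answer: 3432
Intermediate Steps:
F = -24 (F = -2*12 = -24)
p(H) = -3*H
V(h, O) = -24
s = 18 (s = -2 + (6*2 + 8) = -2 + (12 + 8) = -2 + 20 = 18)
r(U, A) = A*U
Z(z) = (81 - 3*z)*(110 + z) (Z(z) = (-3*z + 81)*(10*11 + z) = (81 - 3*z)*(110 + z))
V(-118, 2) + Z(s) = -24 + (8910 - 249*18 - 3*18²) = -24 + (8910 - 4482 - 3*324) = -24 + (8910 - 4482 - 972) = -24 + 3456 = 3432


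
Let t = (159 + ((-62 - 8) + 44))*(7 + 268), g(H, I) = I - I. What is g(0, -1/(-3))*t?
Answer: 0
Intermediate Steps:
g(H, I) = 0
t = 36575 (t = (159 + (-70 + 44))*275 = (159 - 26)*275 = 133*275 = 36575)
g(0, -1/(-3))*t = 0*36575 = 0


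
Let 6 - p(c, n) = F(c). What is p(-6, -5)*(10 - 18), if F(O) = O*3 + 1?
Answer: -184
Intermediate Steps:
F(O) = 1 + 3*O (F(O) = 3*O + 1 = 1 + 3*O)
p(c, n) = 5 - 3*c (p(c, n) = 6 - (1 + 3*c) = 6 + (-1 - 3*c) = 5 - 3*c)
p(-6, -5)*(10 - 18) = (5 - 3*(-6))*(10 - 18) = (5 + 18)*(-8) = 23*(-8) = -184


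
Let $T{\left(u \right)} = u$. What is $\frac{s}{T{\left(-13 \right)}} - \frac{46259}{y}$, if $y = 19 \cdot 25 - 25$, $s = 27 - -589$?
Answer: $- \frac{878567}{5850} \approx -150.18$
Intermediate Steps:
$s = 616$ ($s = 27 + 589 = 616$)
$y = 450$ ($y = 475 - 25 = 450$)
$\frac{s}{T{\left(-13 \right)}} - \frac{46259}{y} = \frac{616}{-13} - \frac{46259}{450} = 616 \left(- \frac{1}{13}\right) - \frac{46259}{450} = - \frac{616}{13} - \frac{46259}{450} = - \frac{878567}{5850}$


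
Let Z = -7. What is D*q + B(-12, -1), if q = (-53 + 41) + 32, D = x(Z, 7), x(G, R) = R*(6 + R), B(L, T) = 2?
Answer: 1822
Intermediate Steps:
D = 91 (D = 7*(6 + 7) = 7*13 = 91)
q = 20 (q = -12 + 32 = 20)
D*q + B(-12, -1) = 91*20 + 2 = 1820 + 2 = 1822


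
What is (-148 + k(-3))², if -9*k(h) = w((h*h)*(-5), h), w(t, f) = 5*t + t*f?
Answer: 19044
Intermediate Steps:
w(t, f) = 5*t + f*t
k(h) = 5*h²*(5 + h)/9 (k(h) = -(h*h)*(-5)*(5 + h)/9 = -h²*(-5)*(5 + h)/9 = -(-5*h²)*(5 + h)/9 = -(-5)*h²*(5 + h)/9 = 5*h²*(5 + h)/9)
(-148 + k(-3))² = (-148 + (5/9)*(-3)²*(5 - 3))² = (-148 + (5/9)*9*2)² = (-148 + 10)² = (-138)² = 19044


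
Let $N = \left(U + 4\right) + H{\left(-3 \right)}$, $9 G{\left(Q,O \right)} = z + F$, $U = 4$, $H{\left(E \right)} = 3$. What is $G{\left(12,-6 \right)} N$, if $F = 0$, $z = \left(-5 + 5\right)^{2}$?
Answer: $0$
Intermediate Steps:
$z = 0$ ($z = 0^{2} = 0$)
$G{\left(Q,O \right)} = 0$ ($G{\left(Q,O \right)} = \frac{0 + 0}{9} = \frac{1}{9} \cdot 0 = 0$)
$N = 11$ ($N = \left(4 + 4\right) + 3 = 8 + 3 = 11$)
$G{\left(12,-6 \right)} N = 0 \cdot 11 = 0$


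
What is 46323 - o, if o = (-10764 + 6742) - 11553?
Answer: 61898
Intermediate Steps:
o = -15575 (o = -4022 - 11553 = -15575)
46323 - o = 46323 - 1*(-15575) = 46323 + 15575 = 61898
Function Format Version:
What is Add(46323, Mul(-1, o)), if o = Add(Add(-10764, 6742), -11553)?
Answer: 61898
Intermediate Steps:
o = -15575 (o = Add(-4022, -11553) = -15575)
Add(46323, Mul(-1, o)) = Add(46323, Mul(-1, -15575)) = Add(46323, 15575) = 61898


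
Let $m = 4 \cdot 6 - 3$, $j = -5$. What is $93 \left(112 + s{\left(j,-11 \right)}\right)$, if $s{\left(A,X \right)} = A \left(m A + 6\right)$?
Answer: $56451$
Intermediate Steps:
$m = 21$ ($m = 24 - 3 = 21$)
$s{\left(A,X \right)} = A \left(6 + 21 A\right)$ ($s{\left(A,X \right)} = A \left(21 A + 6\right) = A \left(6 + 21 A\right)$)
$93 \left(112 + s{\left(j,-11 \right)}\right) = 93 \left(112 + 3 \left(-5\right) \left(2 + 7 \left(-5\right)\right)\right) = 93 \left(112 + 3 \left(-5\right) \left(2 - 35\right)\right) = 93 \left(112 + 3 \left(-5\right) \left(-33\right)\right) = 93 \left(112 + 495\right) = 93 \cdot 607 = 56451$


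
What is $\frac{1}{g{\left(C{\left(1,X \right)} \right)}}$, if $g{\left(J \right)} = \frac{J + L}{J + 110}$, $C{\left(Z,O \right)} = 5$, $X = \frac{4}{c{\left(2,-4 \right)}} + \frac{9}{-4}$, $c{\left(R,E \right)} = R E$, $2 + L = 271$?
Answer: $\frac{115}{274} \approx 0.41971$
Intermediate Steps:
$L = 269$ ($L = -2 + 271 = 269$)
$c{\left(R,E \right)} = E R$
$X = - \frac{11}{4}$ ($X = \frac{4}{\left(-4\right) 2} + \frac{9}{-4} = \frac{4}{-8} + 9 \left(- \frac{1}{4}\right) = 4 \left(- \frac{1}{8}\right) - \frac{9}{4} = - \frac{1}{2} - \frac{9}{4} = - \frac{11}{4} \approx -2.75$)
$g{\left(J \right)} = \frac{269 + J}{110 + J}$ ($g{\left(J \right)} = \frac{J + 269}{J + 110} = \frac{269 + J}{110 + J}$)
$\frac{1}{g{\left(C{\left(1,X \right)} \right)}} = \frac{1}{\frac{1}{110 + 5} \left(269 + 5\right)} = \frac{1}{\frac{1}{115} \cdot 274} = \frac{1}{\frac{274}{115}} = \frac{115}{274}$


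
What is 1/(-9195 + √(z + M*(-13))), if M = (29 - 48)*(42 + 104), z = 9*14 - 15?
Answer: -9195/84511852 - √36173/84511852 ≈ -0.00011105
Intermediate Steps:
z = 111 (z = 126 - 15 = 111)
M = -2774 (M = -19*146 = -2774)
1/(-9195 + √(z + M*(-13))) = 1/(-9195 + √(111 - 2774*(-13))) = 1/(-9195 + √(111 + 36062)) = 1/(-9195 + √36173)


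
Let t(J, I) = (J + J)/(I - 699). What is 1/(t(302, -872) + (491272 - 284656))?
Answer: 1571/324593132 ≈ 4.8399e-6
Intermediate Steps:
t(J, I) = 2*J/(-699 + I) (t(J, I) = (2*J)/(-699 + I) = 2*J/(-699 + I))
1/(t(302, -872) + (491272 - 284656)) = 1/(2*302/(-699 - 872) + (491272 - 284656)) = 1/(2*302/(-1571) + 206616) = 1/(2*302*(-1/1571) + 206616) = 1/(-604/1571 + 206616) = 1/(324593132/1571) = 1571/324593132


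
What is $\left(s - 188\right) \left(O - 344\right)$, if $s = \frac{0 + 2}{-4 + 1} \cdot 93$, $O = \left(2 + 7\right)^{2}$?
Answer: $65750$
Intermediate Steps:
$O = 81$ ($O = 9^{2} = 81$)
$s = -62$ ($s = \frac{2}{-3} \cdot 93 = 2 \left(- \frac{1}{3}\right) 93 = \left(- \frac{2}{3}\right) 93 = -62$)
$\left(s - 188\right) \left(O - 344\right) = \left(-62 - 188\right) \left(81 - 344\right) = \left(-250\right) \left(-263\right) = 65750$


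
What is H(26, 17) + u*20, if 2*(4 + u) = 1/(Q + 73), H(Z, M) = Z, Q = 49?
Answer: -3289/61 ≈ -53.918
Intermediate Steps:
u = -975/244 (u = -4 + 1/(2*(49 + 73)) = -4 + (½)/122 = -4 + (½)*(1/122) = -4 + 1/244 = -975/244 ≈ -3.9959)
H(26, 17) + u*20 = 26 - 975/244*20 = 26 - 4875/61 = -3289/61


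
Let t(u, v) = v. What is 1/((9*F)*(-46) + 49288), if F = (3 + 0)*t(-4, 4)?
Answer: 1/44320 ≈ 2.2563e-5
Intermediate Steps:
F = 12 (F = (3 + 0)*4 = 3*4 = 12)
1/((9*F)*(-46) + 49288) = 1/((9*12)*(-46) + 49288) = 1/(108*(-46) + 49288) = 1/(-4968 + 49288) = 1/44320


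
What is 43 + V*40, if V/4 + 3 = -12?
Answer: -2357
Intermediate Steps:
V = -60 (V = -12 + 4*(-12) = -12 - 48 = -60)
43 + V*40 = 43 - 60*40 = 43 - 2400 = -2357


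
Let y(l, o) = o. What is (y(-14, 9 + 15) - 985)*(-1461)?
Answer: 1404021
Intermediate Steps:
(y(-14, 9 + 15) - 985)*(-1461) = ((9 + 15) - 985)*(-1461) = (24 - 985)*(-1461) = -961*(-1461) = 1404021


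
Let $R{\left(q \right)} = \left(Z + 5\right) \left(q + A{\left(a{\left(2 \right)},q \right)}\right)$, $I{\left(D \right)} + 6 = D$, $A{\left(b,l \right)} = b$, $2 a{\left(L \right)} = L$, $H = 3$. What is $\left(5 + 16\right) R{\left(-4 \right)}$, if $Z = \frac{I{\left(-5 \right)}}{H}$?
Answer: $-84$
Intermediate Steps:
$a{\left(L \right)} = \frac{L}{2}$
$I{\left(D \right)} = -6 + D$
$Z = - \frac{11}{3}$ ($Z = \frac{-6 - 5}{3} = \left(-11\right) \frac{1}{3} = - \frac{11}{3} \approx -3.6667$)
$R{\left(q \right)} = \frac{4}{3} + \frac{4 q}{3}$ ($R{\left(q \right)} = \left(- \frac{11}{3} + 5\right) \left(q + \frac{1}{2} \cdot 2\right) = \frac{4 \left(q + 1\right)}{3} = \frac{4 \left(1 + q\right)}{3} = \frac{4}{3} + \frac{4 q}{3}$)
$\left(5 + 16\right) R{\left(-4 \right)} = \left(5 + 16\right) \left(\frac{4}{3} + \frac{4}{3} \left(-4\right)\right) = 21 \left(\frac{4}{3} - \frac{16}{3}\right) = 21 \left(-4\right) = -84$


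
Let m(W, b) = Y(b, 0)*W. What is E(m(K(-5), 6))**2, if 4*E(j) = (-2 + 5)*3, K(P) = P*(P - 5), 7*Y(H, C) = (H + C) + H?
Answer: 81/16 ≈ 5.0625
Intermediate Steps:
Y(H, C) = C/7 + 2*H/7 (Y(H, C) = ((H + C) + H)/7 = ((C + H) + H)/7 = (C + 2*H)/7 = C/7 + 2*H/7)
K(P) = P*(-5 + P)
m(W, b) = 2*W*b/7 (m(W, b) = ((1/7)*0 + 2*b/7)*W = (0 + 2*b/7)*W = (2*b/7)*W = 2*W*b/7)
E(j) = 9/4 (E(j) = ((-2 + 5)*3)/4 = (3*3)/4 = (1/4)*9 = 9/4)
E(m(K(-5), 6))**2 = (9/4)**2 = 81/16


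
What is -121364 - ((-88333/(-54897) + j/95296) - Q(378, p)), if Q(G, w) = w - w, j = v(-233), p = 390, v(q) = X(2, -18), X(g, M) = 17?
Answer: -634919877749185/5231464512 ≈ -1.2137e+5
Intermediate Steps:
v(q) = 17
j = 17
Q(G, w) = 0
-121364 - ((-88333/(-54897) + j/95296) - Q(378, p)) = -121364 - ((-88333/(-54897) + 17/95296) - 1*0) = -121364 - ((-88333*(-1/54897) + 17*(1/95296)) + 0) = -121364 - ((88333/54897 + 17/95296) + 0) = -121364 - (8418714817/5231464512 + 0) = -121364 - 1*8418714817/5231464512 = -121364 - 8418714817/5231464512 = -634919877749185/5231464512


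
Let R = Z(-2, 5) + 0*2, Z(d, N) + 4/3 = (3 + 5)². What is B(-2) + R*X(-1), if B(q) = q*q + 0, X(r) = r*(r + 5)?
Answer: -740/3 ≈ -246.67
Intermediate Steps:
X(r) = r*(5 + r)
Z(d, N) = 188/3 (Z(d, N) = -4/3 + (3 + 5)² = -4/3 + 8² = -4/3 + 64 = 188/3)
B(q) = q² (B(q) = q² + 0 = q²)
R = 188/3 (R = 188/3 + 0*2 = 188/3 + 0 = 188/3 ≈ 62.667)
B(-2) + R*X(-1) = (-2)² + 188*(-(5 - 1))/3 = 4 + 188*(-1*4)/3 = 4 + (188/3)*(-4) = 4 - 752/3 = -740/3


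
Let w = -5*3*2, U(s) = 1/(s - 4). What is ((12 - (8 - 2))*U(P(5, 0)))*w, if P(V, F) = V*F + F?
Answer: 45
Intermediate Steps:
P(V, F) = F + F*V (P(V, F) = F*V + F = F + F*V)
U(s) = 1/(-4 + s)
w = -30 (w = -15*2 = -30)
((12 - (8 - 2))*U(P(5, 0)))*w = ((12 - (8 - 2))/(-4 + 0*(1 + 5)))*(-30) = ((12 - 1*6)/(-4 + 0*6))*(-30) = ((12 - 6)/(-4 + 0))*(-30) = (6/(-4))*(-30) = (6*(-¼))*(-30) = -3/2*(-30) = 45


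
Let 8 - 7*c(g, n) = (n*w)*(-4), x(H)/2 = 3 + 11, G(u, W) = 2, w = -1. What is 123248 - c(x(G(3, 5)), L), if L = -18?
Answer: 862656/7 ≈ 1.2324e+5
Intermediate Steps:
x(H) = 28 (x(H) = 2*(3 + 11) = 2*14 = 28)
c(g, n) = 8/7 - 4*n/7 (c(g, n) = 8/7 - n*(-1)*(-4)/7 = 8/7 - (-n)*(-4)/7 = 8/7 - 4*n/7)
123248 - c(x(G(3, 5)), L) = 123248 - (8/7 - 4/7*(-18)) = 123248 - (8/7 + 72/7) = 123248 - 1*80/7 = 123248 - 80/7 = 862656/7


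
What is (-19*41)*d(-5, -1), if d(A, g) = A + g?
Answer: 4674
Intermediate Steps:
(-19*41)*d(-5, -1) = (-19*41)*(-5 - 1) = -779*(-6) = 4674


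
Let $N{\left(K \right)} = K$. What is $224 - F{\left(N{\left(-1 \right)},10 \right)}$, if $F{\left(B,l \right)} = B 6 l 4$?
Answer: $464$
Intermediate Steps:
$F{\left(B,l \right)} = 24 B l$ ($F{\left(B,l \right)} = 6 B l 4 = 24 B l$)
$224 - F{\left(N{\left(-1 \right)},10 \right)} = 224 - 24 \left(-1\right) 10 = 224 - -240 = 224 + 240 = 464$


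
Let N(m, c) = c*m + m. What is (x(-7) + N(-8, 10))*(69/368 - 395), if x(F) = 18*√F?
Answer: 69487/2 - 56853*I*√7/8 ≈ 34744.0 - 18802.0*I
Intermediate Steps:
N(m, c) = m + c*m
(x(-7) + N(-8, 10))*(69/368 - 395) = (18*√(-7) - 8*(1 + 10))*(69/368 - 395) = (18*(I*√7) - 8*11)*(69*(1/368) - 395) = (18*I*√7 - 88)*(3/16 - 395) = (-88 + 18*I*√7)*(-6317/16) = 69487/2 - 56853*I*√7/8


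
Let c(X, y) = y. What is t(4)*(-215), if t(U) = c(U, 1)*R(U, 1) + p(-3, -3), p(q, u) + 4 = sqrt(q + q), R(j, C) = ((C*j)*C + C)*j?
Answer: -3440 - 215*I*sqrt(6) ≈ -3440.0 - 526.64*I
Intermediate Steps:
R(j, C) = j*(C + j*C**2) (R(j, C) = (j*C**2 + C)*j = (C + j*C**2)*j = j*(C + j*C**2))
p(q, u) = -4 + sqrt(2)*sqrt(q) (p(q, u) = -4 + sqrt(q + q) = -4 + sqrt(2*q) = -4 + sqrt(2)*sqrt(q))
t(U) = -4 + I*sqrt(6) + U*(1 + U) (t(U) = 1*(1*U*(1 + 1*U)) + (-4 + sqrt(2)*sqrt(-3)) = 1*(1*U*(1 + U)) + (-4 + sqrt(2)*(I*sqrt(3))) = 1*(U*(1 + U)) + (-4 + I*sqrt(6)) = U*(1 + U) + (-4 + I*sqrt(6)) = -4 + I*sqrt(6) + U*(1 + U))
t(4)*(-215) = (-4 + I*sqrt(6) + 4*(1 + 4))*(-215) = (-4 + I*sqrt(6) + 4*5)*(-215) = (-4 + I*sqrt(6) + 20)*(-215) = (16 + I*sqrt(6))*(-215) = -3440 - 215*I*sqrt(6)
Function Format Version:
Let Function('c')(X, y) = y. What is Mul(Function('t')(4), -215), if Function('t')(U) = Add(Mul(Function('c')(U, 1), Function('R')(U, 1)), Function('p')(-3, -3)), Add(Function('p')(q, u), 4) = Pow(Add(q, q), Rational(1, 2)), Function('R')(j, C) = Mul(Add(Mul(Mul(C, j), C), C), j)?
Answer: Add(-3440, Mul(-215, I, Pow(6, Rational(1, 2)))) ≈ Add(-3440.0, Mul(-526.64, I))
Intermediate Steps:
Function('R')(j, C) = Mul(j, Add(C, Mul(j, Pow(C, 2)))) (Function('R')(j, C) = Mul(Add(Mul(j, Pow(C, 2)), C), j) = Mul(Add(C, Mul(j, Pow(C, 2))), j) = Mul(j, Add(C, Mul(j, Pow(C, 2)))))
Function('p')(q, u) = Add(-4, Mul(Pow(2, Rational(1, 2)), Pow(q, Rational(1, 2)))) (Function('p')(q, u) = Add(-4, Pow(Add(q, q), Rational(1, 2))) = Add(-4, Pow(Mul(2, q), Rational(1, 2))) = Add(-4, Mul(Pow(2, Rational(1, 2)), Pow(q, Rational(1, 2)))))
Function('t')(U) = Add(-4, Mul(I, Pow(6, Rational(1, 2))), Mul(U, Add(1, U))) (Function('t')(U) = Add(Mul(1, Mul(1, U, Add(1, Mul(1, U)))), Add(-4, Mul(Pow(2, Rational(1, 2)), Pow(-3, Rational(1, 2))))) = Add(Mul(1, Mul(1, U, Add(1, U))), Add(-4, Mul(Pow(2, Rational(1, 2)), Mul(I, Pow(3, Rational(1, 2)))))) = Add(Mul(1, Mul(U, Add(1, U))), Add(-4, Mul(I, Pow(6, Rational(1, 2))))) = Add(Mul(U, Add(1, U)), Add(-4, Mul(I, Pow(6, Rational(1, 2))))) = Add(-4, Mul(I, Pow(6, Rational(1, 2))), Mul(U, Add(1, U))))
Mul(Function('t')(4), -215) = Mul(Add(-4, Mul(I, Pow(6, Rational(1, 2))), Mul(4, Add(1, 4))), -215) = Mul(Add(-4, Mul(I, Pow(6, Rational(1, 2))), Mul(4, 5)), -215) = Mul(Add(-4, Mul(I, Pow(6, Rational(1, 2))), 20), -215) = Mul(Add(16, Mul(I, Pow(6, Rational(1, 2)))), -215) = Add(-3440, Mul(-215, I, Pow(6, Rational(1, 2))))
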